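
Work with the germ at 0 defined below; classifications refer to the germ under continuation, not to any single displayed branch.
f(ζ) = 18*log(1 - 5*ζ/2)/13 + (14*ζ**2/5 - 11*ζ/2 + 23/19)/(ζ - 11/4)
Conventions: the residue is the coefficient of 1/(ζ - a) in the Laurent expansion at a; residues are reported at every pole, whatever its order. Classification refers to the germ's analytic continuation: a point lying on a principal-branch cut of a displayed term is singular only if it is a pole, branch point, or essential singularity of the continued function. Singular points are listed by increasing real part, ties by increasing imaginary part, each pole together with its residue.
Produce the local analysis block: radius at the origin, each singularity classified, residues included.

Radius of convergence at 0: 2/5.
At 2/5: a logarithmic branch point.
At 11/4: a pole of order 1; residue 2759/380.

Denominator factor (ζ - 11/4): pole of order 1 at 11/4, modulus 11/4.
Branch term (18/13)*log(1 - ζ/(2/5)): its argument vanishes at ζ = 2/5, a logarithmic branch point, modulus 2/5.
The radius of convergence is the smallest modulus among the singular points: 2/5.
The branch term is analytic at 11/4 and contributes nothing to the residue; only the rational part matters.
At the order-1 pole 11/4 set g(ζ) = (ζ - (11/4))*(rational part) = 14*ζ**2/5 - 11*ζ/2 + 23/19.
Simple pole: residue = g(a) at a = 11/4, which is 2759/380.
List the singular points by increasing real part (a conjugate pair: the negative imaginary part first).


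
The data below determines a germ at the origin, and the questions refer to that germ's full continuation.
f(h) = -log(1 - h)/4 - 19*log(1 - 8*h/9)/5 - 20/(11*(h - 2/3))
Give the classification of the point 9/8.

The term (-19/5)*log(1 - h/(9/8)) has argument 1 - 9/8/(9/8) = 0 at 9/8: a logarithmic (infinitely-sheeted) branch point; the remaining terms are analytic or single-valued there.

The point is a logarithmic branch point.


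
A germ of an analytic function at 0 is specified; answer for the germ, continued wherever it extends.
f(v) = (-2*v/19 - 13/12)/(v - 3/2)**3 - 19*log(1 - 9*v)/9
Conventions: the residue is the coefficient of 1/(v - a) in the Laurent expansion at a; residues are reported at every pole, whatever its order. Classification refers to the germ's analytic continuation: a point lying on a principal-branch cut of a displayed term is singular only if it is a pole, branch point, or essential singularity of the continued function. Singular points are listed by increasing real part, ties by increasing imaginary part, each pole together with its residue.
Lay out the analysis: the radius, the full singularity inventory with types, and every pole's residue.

Denominator factor (v - 3/2)^3: pole of order 3 at 3/2, modulus 3/2.
Branch term (-19/9)*log(1 - v/(1/9)): its argument vanishes at v = 1/9, a logarithmic branch point, modulus 1/9.
The radius of convergence is the smallest modulus among the singular points: 1/9.
The branch term is analytic at 3/2 and contributes nothing to the residue; only the rational part matters.
At the order-3 pole 3/2 set g(v) = (v - (3/2))^3*(rational part) = -2*v/19 - 13/12.
Order-3 pole: residue = g''(a)/2; g''(3/2) = 0, so the residue is 0.
List the singular points by increasing real part (a conjugate pair: the negative imaginary part first).

Radius of convergence at 0: 1/9.
At 1/9: a logarithmic branch point.
At 3/2: a pole of order 3; residue 0.


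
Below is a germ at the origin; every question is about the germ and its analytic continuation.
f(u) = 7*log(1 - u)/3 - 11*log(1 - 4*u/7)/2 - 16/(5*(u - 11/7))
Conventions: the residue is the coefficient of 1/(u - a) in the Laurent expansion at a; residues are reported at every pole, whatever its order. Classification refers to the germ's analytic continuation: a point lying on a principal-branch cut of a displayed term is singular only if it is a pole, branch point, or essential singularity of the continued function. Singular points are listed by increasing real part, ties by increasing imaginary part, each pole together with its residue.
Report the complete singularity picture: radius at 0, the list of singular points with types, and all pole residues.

Radius of convergence at 0: 1.
At 1: a logarithmic branch point.
At 11/7: a pole of order 1; residue -16/5.
At 7/4: a logarithmic branch point.

Denominator factor (u - 11/7): pole of order 1 at 11/7, modulus 11/7.
Branch term (7/3)*log(1 - u/(1)): its argument vanishes at u = 1, a logarithmic branch point, modulus 1.
Branch term (-11/2)*log(1 - u/(7/4)): its argument vanishes at u = 7/4, a logarithmic branch point, modulus 7/4.
The radius of convergence is the smallest modulus among the singular points: 1.
The branch terms are analytic at 11/7 and contribute nothing to the residue; only the rational part matters.
At the order-1 pole 11/7 set g(u) = (u - (11/7))*(rational part) = -16/5.
Simple pole: residue = g(a) at a = 11/7, which is -16/5.
List the singular points by increasing real part (a conjugate pair: the negative imaginary part first).


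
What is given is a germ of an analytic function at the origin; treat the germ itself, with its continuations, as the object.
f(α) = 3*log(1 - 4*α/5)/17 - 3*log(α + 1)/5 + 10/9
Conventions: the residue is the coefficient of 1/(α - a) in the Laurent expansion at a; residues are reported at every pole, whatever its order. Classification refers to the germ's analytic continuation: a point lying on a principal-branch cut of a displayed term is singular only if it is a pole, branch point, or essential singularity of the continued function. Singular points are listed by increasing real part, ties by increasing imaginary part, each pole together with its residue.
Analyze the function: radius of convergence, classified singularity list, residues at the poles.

Branch term (-3/5)*log(1 - α/(-1)): its argument vanishes at α = -1, a logarithmic branch point, modulus 1.
Branch term (3/17)*log(1 - α/(5/4)): its argument vanishes at α = 5/4, a logarithmic branch point, modulus 5/4.
The radius of convergence is the smallest modulus among the singular points: 1.
List the singular points by increasing real part (a conjugate pair: the negative imaginary part first).

Radius of convergence at 0: 1.
At -1: a logarithmic branch point.
At 5/4: a logarithmic branch point.


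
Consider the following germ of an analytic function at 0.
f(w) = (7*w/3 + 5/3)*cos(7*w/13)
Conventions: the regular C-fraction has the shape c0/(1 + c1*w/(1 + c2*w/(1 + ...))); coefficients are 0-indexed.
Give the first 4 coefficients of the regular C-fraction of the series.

The regular C-fraction coefficients are [5/3, -7/5, 2541/1690, -35/338].

Taylor coefficients (expand at 0): a_0 = 5/3, a_1 = 7/3, a_2 = -245/1014, a_3 = -343/1014.
c0 = a_0 = 5/3. Peel one level at a time: if S = 1 + c*w/S' with S'(0) = 1, then c is the w-coefficient of S and S' = c*w/(S - 1).
S_1 = c0/f = 1 + (-7/5)*w + (17787/8450)*w^2 + ...; c1 = -7/5.
S_2 = c1*w/(S_1 - 1) = 1 + (2541/1690)*w + (17787/114244)*w^2 + ...; c2 = 2541/1690.
S_3 = c2*w/(S_2 - 1) = 1 + (-35/338)*w + ...; c3 = -35/338.


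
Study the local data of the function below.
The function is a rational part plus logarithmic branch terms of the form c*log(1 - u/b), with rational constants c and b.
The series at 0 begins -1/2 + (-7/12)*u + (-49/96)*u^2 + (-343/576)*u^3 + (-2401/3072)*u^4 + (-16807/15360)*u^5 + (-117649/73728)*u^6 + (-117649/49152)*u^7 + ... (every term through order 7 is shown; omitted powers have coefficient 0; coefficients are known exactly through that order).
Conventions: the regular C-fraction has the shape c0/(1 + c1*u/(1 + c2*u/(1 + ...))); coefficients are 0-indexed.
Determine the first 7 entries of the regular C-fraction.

Taylor coefficients (read off): a_0 = -1/2, a_1 = -7/12, a_2 = -49/96, a_3 = -343/576, a_4 = -2401/3072, a_5 = -16807/15360, a_6 = -117649/73728.
c0 = a_0 = -1/2. Peel one level at a time: if S = 1 + c*u/S' with S'(0) = 1, then c is the u-coefficient of S and S' = c*u/(S - 1).
S_1 = c0/f = 1 + (-7/6)*u + (49/144)*u^2 + ...; c1 = -7/6.
S_2 = c1*u/(S_1 - 1) = 1 + (7/24)*u + (-49/192)*u^2 + ...; c2 = 7/24.
S_3 = c2*u/(S_2 - 1) = 1 + (7/8)*u + (49/32)*u^2 + ...; c3 = 7/8.
S_4 = c3*u/(S_3 - 1) = 1 + (-7/4)*u + (-49/240)*u^2 + ...; c4 = -7/4.
S_5 = c4*u/(S_4 - 1) = 1 + (-7/60)*u + (-637/7200)*u^2 + ...; c5 = -7/60.
S_6 = c5*u/(S_5 - 1) = 1 + (-91/120)*u + ...; c6 = -91/120.

The regular C-fraction coefficients are [-1/2, -7/6, 7/24, 7/8, -7/4, -7/60, -91/120].


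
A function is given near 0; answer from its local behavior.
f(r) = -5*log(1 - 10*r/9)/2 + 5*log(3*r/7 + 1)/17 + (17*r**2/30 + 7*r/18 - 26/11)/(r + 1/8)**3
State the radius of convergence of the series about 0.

Denominator factor (r + 1/8)^3: pole of order 3 at -1/8, modulus 1/8.
Branch term (5/17)*log(1 - r/(-7/3)): its argument vanishes at r = -7/3, a logarithmic branch point, modulus 7/3.
Branch term (-5/2)*log(1 - r/(9/10)): its argument vanishes at r = 9/10, a logarithmic branch point, modulus 9/10.
The radius of convergence is the smallest modulus among the singular points: 1/8.

The radius of convergence is 1/8.


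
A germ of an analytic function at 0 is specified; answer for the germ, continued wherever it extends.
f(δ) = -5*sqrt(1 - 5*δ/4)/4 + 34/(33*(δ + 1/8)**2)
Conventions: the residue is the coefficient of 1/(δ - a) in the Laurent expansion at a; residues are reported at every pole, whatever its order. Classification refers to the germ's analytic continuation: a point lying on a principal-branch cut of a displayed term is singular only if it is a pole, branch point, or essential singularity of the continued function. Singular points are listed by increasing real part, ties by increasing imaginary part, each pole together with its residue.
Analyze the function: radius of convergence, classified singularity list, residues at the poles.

Radius of convergence at 0: 1/8.
At -1/8: a pole of order 2; residue 0.
At 4/5: an algebraic (square-root) branch point.

Denominator factor (δ + 1/8)^2: pole of order 2 at -1/8, modulus 1/8.
Branch term (-5/4)*sqrt(1 - δ/(4/5)): its argument vanishes at δ = 4/5, a square-root branch point, modulus 4/5.
The radius of convergence is the smallest modulus among the singular points: 1/8.
The branch term is analytic at -1/8 and contributes nothing to the residue; only the rational part matters.
At the order-2 pole -1/8 set g(δ) = (δ - (-1/8))^2*(rational part) = 34/33.
Order-2 pole: residue = g'(a); g'(-1/8) = 0, so the residue is 0.
List the singular points by increasing real part (a conjugate pair: the negative imaginary part first).


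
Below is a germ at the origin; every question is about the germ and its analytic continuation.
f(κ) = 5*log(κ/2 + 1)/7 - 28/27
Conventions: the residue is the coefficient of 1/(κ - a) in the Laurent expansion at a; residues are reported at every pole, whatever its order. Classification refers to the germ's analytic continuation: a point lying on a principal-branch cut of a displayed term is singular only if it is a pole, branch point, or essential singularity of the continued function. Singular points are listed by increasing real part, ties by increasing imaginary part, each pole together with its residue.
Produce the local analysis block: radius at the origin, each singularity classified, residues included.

Branch term (5/7)*log(1 - κ/(-2)): its argument vanishes at κ = -2, a logarithmic branch point, modulus 2.
The radius of convergence is the smallest modulus among the singular points: 2.

Radius of convergence at 0: 2.
At -2: a logarithmic branch point.


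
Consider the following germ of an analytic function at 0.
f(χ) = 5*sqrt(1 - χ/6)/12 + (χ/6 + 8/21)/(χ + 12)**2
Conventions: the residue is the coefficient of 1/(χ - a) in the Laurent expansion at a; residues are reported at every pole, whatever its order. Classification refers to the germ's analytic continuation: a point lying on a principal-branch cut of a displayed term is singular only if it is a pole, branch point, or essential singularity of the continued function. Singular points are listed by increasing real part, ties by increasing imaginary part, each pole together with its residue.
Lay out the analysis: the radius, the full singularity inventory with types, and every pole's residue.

Radius of convergence at 0: 6.
At -12: a pole of order 2; residue 1/6.
At 6: an algebraic (square-root) branch point.

Denominator factor (χ + 12)^2: pole of order 2 at -12, modulus 12.
Branch term (5/12)*sqrt(1 - χ/(6)): its argument vanishes at χ = 6, a square-root branch point, modulus 6.
The radius of convergence is the smallest modulus among the singular points: 6.
The branch term is analytic at -12 and contributes nothing to the residue; only the rational part matters.
At the order-2 pole -12 set g(χ) = (χ - (-12))^2*(rational part) = χ/6 + 8/21.
Order-2 pole: residue = g'(a); g'(-12) = 1/6, so the residue is 1/6.
List the singular points by increasing real part (a conjugate pair: the negative imaginary part first).


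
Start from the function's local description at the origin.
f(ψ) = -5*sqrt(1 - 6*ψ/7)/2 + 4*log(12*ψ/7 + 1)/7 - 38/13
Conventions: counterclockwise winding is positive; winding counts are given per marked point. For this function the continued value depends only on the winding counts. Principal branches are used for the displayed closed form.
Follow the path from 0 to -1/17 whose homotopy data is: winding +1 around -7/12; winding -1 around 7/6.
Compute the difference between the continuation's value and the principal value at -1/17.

The rational part is single-valued and drops out of the difference; each branch term changes only by its own monodromy.
(4/7)*log(1 - ψ/(-7/12)): each positive loop around -7/12 adds 2*pi*i to the log, so winding +1 contributes (4/7)*(1)*2*pi*i = (8/7)*pi*i.
(-5/2)*sqrt(1 - ψ/(7/6)): winding -1 is odd, the square root flips sign, contributing -2*(-5/2)*sqrt(1 - (-1/17)/(7/6)) = -2*(-5/2)*sqrt(125/119) = (25/119)*sqrt(595).
Summing the contributions at ψ = -1/17 gives ((25/119)*sqrt(595)) + ((8/7)*pi)*i.

Continued minus principal equals ((25/119)*sqrt(595)) + ((8/7)*pi)*i.


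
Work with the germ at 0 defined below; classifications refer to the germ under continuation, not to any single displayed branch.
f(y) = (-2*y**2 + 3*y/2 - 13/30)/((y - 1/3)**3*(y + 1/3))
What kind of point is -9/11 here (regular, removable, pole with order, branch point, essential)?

Denominator factors: y - 1/3 = -38/33 at y = -9/11; y + 1/3 = -16/33 at y = -9/11 — none vanishes.
So the germ continues analytically to -9/11.

The point is a regular point.


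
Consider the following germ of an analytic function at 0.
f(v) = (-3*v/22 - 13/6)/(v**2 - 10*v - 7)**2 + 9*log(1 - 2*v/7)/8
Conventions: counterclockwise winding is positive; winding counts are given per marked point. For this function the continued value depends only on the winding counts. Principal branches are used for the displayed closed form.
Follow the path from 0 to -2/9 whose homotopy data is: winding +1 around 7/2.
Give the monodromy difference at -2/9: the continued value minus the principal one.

Continued minus principal equals (9/4)*pi*i.

The rational part is single-valued and drops out of the difference; each branch term changes only by its own monodromy.
(9/8)*log(1 - v/(7/2)): each positive loop around 7/2 adds 2*pi*i to the log, so winding +1 contributes (9/8)*(1)*2*pi*i = (9/4)*pi*i.
Summing the contributions at v = -2/9 gives (9/4)*pi*i.


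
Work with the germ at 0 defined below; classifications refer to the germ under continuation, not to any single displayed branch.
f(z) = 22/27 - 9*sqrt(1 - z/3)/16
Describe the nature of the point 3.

The point is an algebraic (square-root) branch point.

The term (-9/16)*sqrt(1 - z/(3)) has argument 1 - 3/(3) = 0 at 3: a square-root (algebraic, two-sheeted) branch point; the remaining terms are analytic or single-valued there.


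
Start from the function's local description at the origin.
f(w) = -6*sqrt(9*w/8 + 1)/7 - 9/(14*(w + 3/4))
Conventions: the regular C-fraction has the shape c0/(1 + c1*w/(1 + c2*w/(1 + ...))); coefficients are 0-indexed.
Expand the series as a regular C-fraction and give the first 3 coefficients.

Taylor coefficients (expand at 0): a_0 = -12/7, a_1 = 37/56, a_2 = -7463/5376.
c0 = a_0 = -12/7. Peel one level at a time: if S = 1 + c*w/S' with S'(0) = 1, then c is the w-coefficient of S and S' = c*w/(S - 1).
S_1 = c0/f = 1 + (37/96)*w + (-3047/4608)*w^2 + ...; c1 = 37/96.
S_2 = c1*w/(S_1 - 1) = 1 + (3047/1776)*w + ...; c2 = 3047/1776.

The regular C-fraction coefficients are [-12/7, 37/96, 3047/1776].


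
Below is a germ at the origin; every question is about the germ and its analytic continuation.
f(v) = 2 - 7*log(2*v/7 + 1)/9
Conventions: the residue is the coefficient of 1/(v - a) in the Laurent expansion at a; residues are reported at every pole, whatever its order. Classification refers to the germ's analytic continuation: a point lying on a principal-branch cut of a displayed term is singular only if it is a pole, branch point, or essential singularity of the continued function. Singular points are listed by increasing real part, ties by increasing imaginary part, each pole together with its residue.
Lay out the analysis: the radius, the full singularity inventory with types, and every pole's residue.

Branch term (-7/9)*log(1 - v/(-7/2)): its argument vanishes at v = -7/2, a logarithmic branch point, modulus 7/2.
The radius of convergence is the smallest modulus among the singular points: 7/2.

Radius of convergence at 0: 7/2.
At -7/2: a logarithmic branch point.


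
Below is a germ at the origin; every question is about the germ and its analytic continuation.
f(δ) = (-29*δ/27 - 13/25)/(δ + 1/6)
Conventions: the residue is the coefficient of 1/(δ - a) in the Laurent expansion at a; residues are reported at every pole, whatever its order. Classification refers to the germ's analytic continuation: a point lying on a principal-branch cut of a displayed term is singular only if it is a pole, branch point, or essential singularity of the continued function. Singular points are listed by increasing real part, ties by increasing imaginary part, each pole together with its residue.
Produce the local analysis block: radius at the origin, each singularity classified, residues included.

Denominator factor (δ + 1/6): pole of order 1 at -1/6, modulus 1/6.
The radius of convergence is the smallest modulus among the singular points: 1/6.
At the order-1 pole -1/6 set g(δ) = (δ - (-1/6))*f(δ) = -29*δ/27 - 13/25.
Simple pole: residue = g(a) at a = -1/6, which is -1381/4050.

Radius of convergence at 0: 1/6.
At -1/6: a pole of order 1; residue -1381/4050.


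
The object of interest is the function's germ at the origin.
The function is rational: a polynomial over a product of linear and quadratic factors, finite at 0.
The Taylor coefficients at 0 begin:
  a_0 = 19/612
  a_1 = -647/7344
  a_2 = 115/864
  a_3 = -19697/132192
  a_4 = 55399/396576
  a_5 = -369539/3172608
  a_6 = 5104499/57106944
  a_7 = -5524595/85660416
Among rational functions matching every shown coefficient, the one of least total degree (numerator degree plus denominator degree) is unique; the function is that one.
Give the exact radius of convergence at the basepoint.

No rational of total degree below 6 reproduces all 8 coefficients; solving the [1/5] Pade equations on them gives f(y) = (38/17 - 3*y/2)/((y + 2)**3*(y + 3)**2), whose expansion matches every shown term.
Denominator factor (y + 2)^3: pole of order 3 at -2, modulus 2.
Denominator factor (y + 3)^2: pole of order 2 at -3, modulus 3.
The radius of convergence is the smallest modulus among the singular points: 2.

The radius of convergence is 2.


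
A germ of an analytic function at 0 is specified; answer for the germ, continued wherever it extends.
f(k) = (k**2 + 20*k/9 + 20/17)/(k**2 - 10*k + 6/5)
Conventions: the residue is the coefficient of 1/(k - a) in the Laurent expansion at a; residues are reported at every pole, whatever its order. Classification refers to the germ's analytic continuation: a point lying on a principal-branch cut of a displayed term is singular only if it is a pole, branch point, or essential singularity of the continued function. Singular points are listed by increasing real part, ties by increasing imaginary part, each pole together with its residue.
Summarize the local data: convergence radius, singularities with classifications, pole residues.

Radius of convergence at 0: 5 - (1/5)*sqrt(595).
At 5 - (1/5)*sqrt(595): a pole of order 1; residue 55/9 - (3338/13005)*sqrt(595).
At 5 + (1/5)*sqrt(595): a pole of order 1; residue 55/9 + (3338/13005)*sqrt(595).

Denominator factor (k**2 - 10*k + 6/5): discriminant 476/5, real irrational roots 5 + (1/5)*sqrt(595) and 5 - (1/5)*sqrt(595); poles of order 1, moduli 5 + (1/5)*sqrt(595) and 5 - (1/5)*sqrt(595).
The radius of convergence is the smallest modulus among the singular points: 5 - (1/5)*sqrt(595).
The factor k**2 - 10*k + 6/5 splits as (k - a)(k - a') with a = 5 - (1/5)*sqrt(595), a' = 5 + (1/5)*sqrt(595). At the order-1 pole a set g(k) = (k - a)*f(k) = [k**2 + 20*k/9 + 20/17] / (k - a').
Simple pole: residue = g(a) at a = 5 - (1/5)*sqrt(595), which is 55/9 - (3338/13005)*sqrt(595).
The factor k**2 - 10*k + 6/5 splits as (k - a)(k - a') with a = 5 + (1/5)*sqrt(595), a' = 5 - (1/5)*sqrt(595). At the order-1 pole a set g(k) = (k - a)*f(k) = [k**2 + 20*k/9 + 20/17] / (k - a').
Simple pole: residue = g(a) at a = 5 + (1/5)*sqrt(595), which is 55/9 + (3338/13005)*sqrt(595).
List the singular points by increasing real part (a conjugate pair: the negative imaginary part first).


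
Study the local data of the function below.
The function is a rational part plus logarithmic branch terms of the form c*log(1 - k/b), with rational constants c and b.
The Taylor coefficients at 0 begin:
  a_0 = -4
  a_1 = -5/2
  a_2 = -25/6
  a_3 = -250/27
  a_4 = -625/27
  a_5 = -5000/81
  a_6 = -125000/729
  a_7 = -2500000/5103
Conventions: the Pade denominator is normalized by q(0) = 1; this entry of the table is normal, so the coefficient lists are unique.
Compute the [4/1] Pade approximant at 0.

The Pade approximant has numerator coefficients [-4, 49/6, 5/2, 50/27, 125/81]; denominator coefficients [1, -8/3].

Taylor coefficients needed (read off): a_0 = -4, a_1 = -5/2, a_2 = -25/6, a_3 = -250/27, a_4 = -625/27, a_5 = -5000/81.
Write the denominator as Q(k) = 1 + q1*k. Requiring Q*f - P = O(k^6) with deg P <= 4 kills the coefficients of k^5..k^5 in Q*f:
  k^5: a_5 + q1*a_4 = 0, i.e. -5000/81 + (-625/27)*q1 = 0.
Solving this linear system: q1 = -8/3.
The numerator is Q*f truncated at degree 4: P0 = a_0 = -4; P1 = a_1 + q1*a_0 = 49/6; P2 = a_2 + q1*a_1 = 5/2; P3 = a_3 + q1*a_2 = 50/27; P4 = a_4 + q1*a_3 = 125/81.


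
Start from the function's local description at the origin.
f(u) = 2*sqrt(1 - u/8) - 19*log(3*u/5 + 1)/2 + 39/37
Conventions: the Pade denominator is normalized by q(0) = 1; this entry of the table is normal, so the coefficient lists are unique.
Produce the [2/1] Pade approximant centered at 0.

The Pade approximant has numerator coefficients [113/37, -148677769/32320240, -44030617/69881600]; denominator coefficients [1, 350333/873520].

Taylor coefficients needed (expand at 0): a_0 = 113/37, a_1 = -233/40, a_2 = 10919/6400, a_3 = -350333/512000.
Write the denominator as Q(u) = 1 + q1*u. Requiring Q*f - P = O(u^4) with deg P <= 2 kills the coefficients of u^3..u^3 in Q*f:
  u^3: a_3 + q1*a_2 = 0, i.e. -350333/512000 + (10919/6400)*q1 = 0.
Solving this linear system: q1 = 350333/873520.
The numerator is Q*f truncated at degree 2: P0 = a_0 = 113/37; P1 = a_1 + q1*a_0 = -148677769/32320240; P2 = a_2 + q1*a_1 = -44030617/69881600.


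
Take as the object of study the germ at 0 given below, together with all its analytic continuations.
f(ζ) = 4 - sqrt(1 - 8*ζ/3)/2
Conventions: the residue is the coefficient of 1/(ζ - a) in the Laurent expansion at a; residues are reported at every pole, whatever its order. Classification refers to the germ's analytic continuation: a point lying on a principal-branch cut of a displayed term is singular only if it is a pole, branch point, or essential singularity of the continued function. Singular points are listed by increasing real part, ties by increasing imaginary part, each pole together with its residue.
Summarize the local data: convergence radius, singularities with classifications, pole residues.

Branch term (-1/2)*sqrt(1 - ζ/(3/8)): its argument vanishes at ζ = 3/8, a square-root branch point, modulus 3/8.
The radius of convergence is the smallest modulus among the singular points: 3/8.

Radius of convergence at 0: 3/8.
At 3/8: an algebraic (square-root) branch point.


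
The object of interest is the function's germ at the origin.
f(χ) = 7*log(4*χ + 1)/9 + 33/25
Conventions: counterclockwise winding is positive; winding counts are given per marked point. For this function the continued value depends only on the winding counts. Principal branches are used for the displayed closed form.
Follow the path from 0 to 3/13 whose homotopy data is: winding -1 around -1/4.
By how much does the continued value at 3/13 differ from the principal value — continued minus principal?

The rational part is single-valued and drops out of the difference; each branch term changes only by its own monodromy.
(7/9)*log(1 - χ/(-1/4)): each positive loop around -1/4 adds 2*pi*i to the log, so winding -1 contributes (7/9)*(-1)*2*pi*i = -(14/9)*pi*i.
Summing the contributions at χ = 3/13 gives -(14/9)*pi*i.

Continued minus principal equals -(14/9)*pi*i.


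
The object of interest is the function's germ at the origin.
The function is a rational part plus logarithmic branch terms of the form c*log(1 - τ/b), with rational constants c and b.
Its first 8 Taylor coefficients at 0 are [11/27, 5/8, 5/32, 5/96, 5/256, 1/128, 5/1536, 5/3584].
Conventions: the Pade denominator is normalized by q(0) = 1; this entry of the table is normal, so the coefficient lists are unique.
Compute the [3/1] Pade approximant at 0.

Taylor coefficients needed (read off): a_0 = 11/27, a_1 = 5/8, a_2 = 5/32, a_3 = 5/96, a_4 = 5/256.
Write the denominator as Q(τ) = 1 + q1*τ. Requiring Q*f - P = O(τ^5) with deg P <= 3 kills the coefficients of τ^4..τ^4 in Q*f:
  τ^4: a_4 + q1*a_3 = 0, i.e. 5/256 + (5/96)*q1 = 0.
Solving this linear system: q1 = -3/8.
The numerator is Q*f truncated at degree 3: P0 = a_0 = 11/27; P1 = a_1 + q1*a_0 = 17/36; P2 = a_2 + q1*a_1 = -5/64; P3 = a_3 + q1*a_2 = -5/768.

The Pade approximant has numerator coefficients [11/27, 17/36, -5/64, -5/768]; denominator coefficients [1, -3/8].


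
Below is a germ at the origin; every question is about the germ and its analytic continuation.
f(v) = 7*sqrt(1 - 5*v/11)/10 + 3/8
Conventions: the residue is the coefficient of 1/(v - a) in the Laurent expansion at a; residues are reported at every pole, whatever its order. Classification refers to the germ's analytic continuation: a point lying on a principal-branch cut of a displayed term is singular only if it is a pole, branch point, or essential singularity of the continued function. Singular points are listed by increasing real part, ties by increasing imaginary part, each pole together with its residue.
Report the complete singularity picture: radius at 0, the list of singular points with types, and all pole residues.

Branch term (7/10)*sqrt(1 - v/(11/5)): its argument vanishes at v = 11/5, a square-root branch point, modulus 11/5.
The radius of convergence is the smallest modulus among the singular points: 11/5.

Radius of convergence at 0: 11/5.
At 11/5: an algebraic (square-root) branch point.


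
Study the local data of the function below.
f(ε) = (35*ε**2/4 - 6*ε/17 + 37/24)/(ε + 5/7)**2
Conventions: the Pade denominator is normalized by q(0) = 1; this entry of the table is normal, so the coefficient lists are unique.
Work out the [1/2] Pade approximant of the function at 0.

Taylor coefficients needed (expand at 0): a_0 = 1813/600, a_1 = -233387/25500, a_2 = 3132619/85000, a_3 = -13587259/159375.
Write the denominator as Q(ε) = 1 + q1*ε + q2*ε^2. Requiring Q*f - P = O(ε^4) with deg P <= 1 kills the coefficients of ε^2..ε^3 in Q*f:
  ε^2: a_2 + q1*a_1 + q2*a_0 = 0, i.e. 3132619/85000 + (-233387/25500)*q1 + (1813/600)*q2 = 0.
  ε^3: a_3 + q1*a_2 + q2*a_1 = 0, i.e. -13587259/159375 + (3132619/85000)*q1 + (-233387/25500)*q2 = 0.
Solving this linear system: q1 = -431691806/149465605, q2 = -15652762321/747328025.
The numerator is Q*f truncated at degree 1: P0 = a_0 = 1813/600; P1 = a_1 + q1*a_0 = -454308413573/25409152850.

The Pade approximant has numerator coefficients [1813/600, -454308413573/25409152850]; denominator coefficients [1, -431691806/149465605, -15652762321/747328025].


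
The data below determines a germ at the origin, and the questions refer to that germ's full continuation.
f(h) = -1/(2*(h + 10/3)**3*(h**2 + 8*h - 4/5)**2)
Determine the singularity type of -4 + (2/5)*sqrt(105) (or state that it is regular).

The point is a pole of order 2.

The denominator factor h**2 + 8*h - 4/5 vanishes at -4 + (2/5)*sqrt(105) and appears to the power 2; the numerator there equals -1/2, nonzero, and no other factor vanishes.
Hence a pole whose order is the multiplicity, 2.


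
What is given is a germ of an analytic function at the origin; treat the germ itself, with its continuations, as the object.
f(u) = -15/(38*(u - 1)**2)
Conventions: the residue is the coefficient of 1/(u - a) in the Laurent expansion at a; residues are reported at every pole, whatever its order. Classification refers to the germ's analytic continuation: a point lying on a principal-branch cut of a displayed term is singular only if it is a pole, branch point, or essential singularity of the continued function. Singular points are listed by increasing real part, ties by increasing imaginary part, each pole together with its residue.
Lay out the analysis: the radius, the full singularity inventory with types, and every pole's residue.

Denominator factor (u - 1)^2: pole of order 2 at 1, modulus 1.
The radius of convergence is the smallest modulus among the singular points: 1.
At the order-2 pole 1 set g(u) = (u - (1))^2*f(u) = -15/38.
Order-2 pole: residue = g'(a); g'(1) = 0, so the residue is 0.

Radius of convergence at 0: 1.
At 1: a pole of order 2; residue 0.


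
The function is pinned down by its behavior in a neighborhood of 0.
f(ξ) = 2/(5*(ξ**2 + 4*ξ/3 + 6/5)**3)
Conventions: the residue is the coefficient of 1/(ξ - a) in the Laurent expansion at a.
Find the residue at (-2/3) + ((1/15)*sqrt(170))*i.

The residue is -((3645/314432)*sqrt(170))*i.

The factor ξ**2 + 4*ξ/3 + 6/5 splits as (ξ - a)(ξ - a') with a = (-2/3) + ((1/15)*sqrt(170))*i, a' = (-2/3) - ((1/15)*sqrt(170))*i. At the order-3 pole a set g(ξ) = (ξ - a)^3*f(ξ) = [2/5] / (ξ - a')^3.
Order-3 pole: residue = g''(a)/2; g''((-2/3) + ((1/15)*sqrt(170))*i) = -((3645/157216)*sqrt(170))*i, so the residue is -((3645/314432)*sqrt(170))*i.


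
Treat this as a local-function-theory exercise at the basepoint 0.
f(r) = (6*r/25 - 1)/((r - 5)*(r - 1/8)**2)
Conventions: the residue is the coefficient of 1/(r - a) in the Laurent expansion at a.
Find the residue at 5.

The residue is 64/7605.

At the order-1 pole 5 set g(r) = (r - (5))*f(r) = (6*r/25 - 1)/(r - 1/8)**2.
Simple pole: residue = g(a) at a = 5, which is 64/7605.


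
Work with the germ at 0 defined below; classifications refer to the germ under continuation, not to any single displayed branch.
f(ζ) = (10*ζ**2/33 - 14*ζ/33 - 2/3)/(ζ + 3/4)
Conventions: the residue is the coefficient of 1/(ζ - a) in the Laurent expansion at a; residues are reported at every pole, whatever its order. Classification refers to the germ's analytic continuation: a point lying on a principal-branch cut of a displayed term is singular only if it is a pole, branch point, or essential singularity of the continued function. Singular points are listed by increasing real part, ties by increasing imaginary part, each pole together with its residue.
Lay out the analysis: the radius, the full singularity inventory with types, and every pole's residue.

Denominator factor (ζ + 3/4): pole of order 1 at -3/4, modulus 3/4.
The radius of convergence is the smallest modulus among the singular points: 3/4.
At the order-1 pole -3/4 set g(ζ) = (ζ - (-3/4))*f(ζ) = 10*ζ**2/33 - 14*ζ/33 - 2/3.
Simple pole: residue = g(a) at a = -3/4, which is -47/264.

Radius of convergence at 0: 3/4.
At -3/4: a pole of order 1; residue -47/264.


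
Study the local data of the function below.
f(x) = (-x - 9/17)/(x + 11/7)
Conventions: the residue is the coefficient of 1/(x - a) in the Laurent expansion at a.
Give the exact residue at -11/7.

At the order-1 pole -11/7 set g(x) = (x - (-11/7))*f(x) = -x - 9/17.
Simple pole: residue = g(a) at a = -11/7, which is 124/119.

The residue is 124/119.


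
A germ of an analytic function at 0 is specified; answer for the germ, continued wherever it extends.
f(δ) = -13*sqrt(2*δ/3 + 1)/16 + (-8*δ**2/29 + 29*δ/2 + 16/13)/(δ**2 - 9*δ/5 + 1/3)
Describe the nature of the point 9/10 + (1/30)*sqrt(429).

The point is a pole of order 1.

The denominator factor δ**2 - 9*δ/5 + 1/3 vanishes at 9/10 + (1/30)*sqrt(429) and appears to the power 1; the numerator there equals 1575011/113100 + (4061/8700)*sqrt(429), nonzero, and no other factor vanishes.
The branch terms are analytic at this point.
Hence a pole whose order is the multiplicity, 1.


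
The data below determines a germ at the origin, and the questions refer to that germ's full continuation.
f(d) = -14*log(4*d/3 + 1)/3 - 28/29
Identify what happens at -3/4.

The term (-14/3)*log(1 - d/(-3/4)) has argument 1 - -3/4/(-3/4) = 0 at -3/4: a logarithmic (infinitely-sheeted) branch point; the remaining terms are analytic or single-valued there.

The point is a logarithmic branch point.


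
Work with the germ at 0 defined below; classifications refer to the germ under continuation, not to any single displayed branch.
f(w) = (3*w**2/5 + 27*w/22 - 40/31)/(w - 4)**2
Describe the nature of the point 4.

The point is a pole of order 2.

The denominator factor w - 4 vanishes at 4 and appears to the power 2; the numerator there equals 22538/1705, nonzero, and no other factor vanishes.
Hence a pole whose order is the multiplicity, 2.


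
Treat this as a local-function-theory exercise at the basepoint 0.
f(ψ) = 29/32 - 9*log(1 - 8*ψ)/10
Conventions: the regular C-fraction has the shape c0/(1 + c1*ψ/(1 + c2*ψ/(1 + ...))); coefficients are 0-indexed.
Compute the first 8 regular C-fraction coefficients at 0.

The regular C-fraction coefficients are [29/32, -1152/145, 572/145, 580/429, -2296/429, -1144/1435, -4596/1435, -492/383].

Taylor coefficients (expand at 0): a_0 = 29/32, a_1 = 36/5, a_2 = 144/5, a_3 = 768/5, a_4 = 4608/5, a_5 = 147456/25, a_6 = 196608/5, a_7 = 9437184/35.
c0 = a_0 = 29/32. Peel one level at a time: if S = 1 + c*ψ/S' with S'(0) = 1, then c is the ψ-coefficient of S and S' = c*ψ/(S - 1).
S_1 = c0/f = 1 + (-1152/145)*ψ + (658944/21025)*ψ^2 + ...; c1 = -1152/145.
S_2 = c1*ψ/(S_1 - 1) = 1 + (572/145)*ψ + (-16/3)*ψ^2 + ...; c2 = 572/145.
S_3 = c2*ψ/(S_2 - 1) = 1 + (580/429)*ψ + (1331680/184041)*ψ^2 + ...; c3 = 580/429.
S_4 = c3*ψ/(S_3 - 1) = 1 + (-2296/429)*ψ + (-64/15)*ψ^2 + ...; c4 = -2296/429.
S_5 = c4*ψ/(S_4 - 1) = 1 + (-1144/1435)*ψ + (-5257824/2059225)*ψ^2 + ...; c5 = -1144/1435.
S_6 = c5*ψ/(S_5 - 1) = 1 + (-4596/1435)*ψ + (-144/35)*ψ^2 + ...; c6 = -4596/1435.
S_7 = c6*ψ/(S_6 - 1) = 1 + (-492/383)*ψ + ...; c7 = -492/383.


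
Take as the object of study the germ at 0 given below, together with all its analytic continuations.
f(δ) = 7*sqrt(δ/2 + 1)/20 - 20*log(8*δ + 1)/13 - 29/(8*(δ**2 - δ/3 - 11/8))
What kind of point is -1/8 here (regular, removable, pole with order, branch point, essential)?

The term (-20/13)*log(1 - δ/(-1/8)) has argument 1 - -1/8/(-1/8) = 0 at -1/8: a logarithmic (infinitely-sheeted) branch point; the remaining terms are analytic or single-valued there.

The point is a logarithmic branch point.


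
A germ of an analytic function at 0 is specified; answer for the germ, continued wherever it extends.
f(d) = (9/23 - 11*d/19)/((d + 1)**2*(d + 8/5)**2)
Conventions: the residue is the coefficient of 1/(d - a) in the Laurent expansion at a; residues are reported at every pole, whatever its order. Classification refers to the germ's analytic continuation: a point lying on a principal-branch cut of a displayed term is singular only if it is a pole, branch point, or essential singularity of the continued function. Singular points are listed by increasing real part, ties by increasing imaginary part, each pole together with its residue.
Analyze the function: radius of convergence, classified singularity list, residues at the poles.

Denominator factor (d + 8/5)^2: pole of order 2 at -8/5, modulus 8/5.
Denominator factor (d + 1)^2: pole of order 2 at -1, modulus 1.
The radius of convergence is the smallest modulus among the singular points: 1.
At the order-2 pole -8/5 set g(d) = (d - (-8/5))^2*f(d) = (9/23 - 11*d/19)/(d + 1)**2.
Order-2 pole: residue = g'(a); g'(-8/5) = 124975/11799, so the residue is 124975/11799.
At the order-2 pole -1 set g(d) = (d - (-1))^2*f(d) = (9/23 - 11*d/19)/(d + 8/5)**2.
Order-2 pole: residue = g'(a); g'(-1) = -124975/11799, so the residue is -124975/11799.
List the singular points by increasing real part (a conjugate pair: the negative imaginary part first).

Radius of convergence at 0: 1.
At -8/5: a pole of order 2; residue 124975/11799.
At -1: a pole of order 2; residue -124975/11799.


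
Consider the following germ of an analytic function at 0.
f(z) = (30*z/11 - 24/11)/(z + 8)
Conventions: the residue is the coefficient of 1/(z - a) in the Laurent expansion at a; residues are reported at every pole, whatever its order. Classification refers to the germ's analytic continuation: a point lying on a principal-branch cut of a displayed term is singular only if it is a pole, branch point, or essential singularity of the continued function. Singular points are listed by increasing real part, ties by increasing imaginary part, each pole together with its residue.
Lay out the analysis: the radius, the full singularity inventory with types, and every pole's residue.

Radius of convergence at 0: 8.
At -8: a pole of order 1; residue -24.

Denominator factor (z + 8): pole of order 1 at -8, modulus 8.
The radius of convergence is the smallest modulus among the singular points: 8.
At the order-1 pole -8 set g(z) = (z - (-8))*f(z) = 30*z/11 - 24/11.
Simple pole: residue = g(a) at a = -8, which is -24.


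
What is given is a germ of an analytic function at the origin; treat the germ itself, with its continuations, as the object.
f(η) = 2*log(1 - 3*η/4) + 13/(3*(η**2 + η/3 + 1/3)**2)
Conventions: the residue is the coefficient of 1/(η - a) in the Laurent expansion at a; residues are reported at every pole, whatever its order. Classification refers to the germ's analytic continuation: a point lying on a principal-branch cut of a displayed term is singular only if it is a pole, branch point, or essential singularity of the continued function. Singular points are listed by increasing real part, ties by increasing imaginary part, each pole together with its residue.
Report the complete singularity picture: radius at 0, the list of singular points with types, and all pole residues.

Radius of convergence at 0: (1/3)*sqrt(3).
At (-1/6) - ((1/6)*sqrt(11))*i: a pole of order 2; residue ((234/121)*sqrt(11))*i.
At (-1/6) + ((1/6)*sqrt(11))*i: a pole of order 2; residue -((234/121)*sqrt(11))*i.
At 4/3: a logarithmic branch point.

Denominator factor (η**2 + η/3 + 1/3)^2: discriminant -11/9, complex-conjugate roots (-1/6) + ((1/6)*sqrt(11))*i and (-1/6) - ((1/6)*sqrt(11))*i; poles of order 2, moduli (1/3)*sqrt(3) and (1/3)*sqrt(3).
Branch term (2)*log(1 - η/(4/3)): its argument vanishes at η = 4/3, a logarithmic branch point, modulus 4/3.
The radius of convergence is the smallest modulus among the singular points: (1/3)*sqrt(3).
The branch term is analytic at (-1/6) - ((1/6)*sqrt(11))*i and contributes nothing to the residue; only the rational part matters.
The factor η**2 + η/3 + 1/3 splits as (η - a)(η - a') with a = (-1/6) - ((1/6)*sqrt(11))*i, a' = (-1/6) + ((1/6)*sqrt(11))*i. At the order-2 pole a set g(η) = (η - a)^2*(rational part) = [13/3] / (η - a')^2.
Order-2 pole: residue = g'(a); g'((-1/6) - ((1/6)*sqrt(11))*i) = ((234/121)*sqrt(11))*i, so the residue is ((234/121)*sqrt(11))*i.
The branch term is analytic at (-1/6) + ((1/6)*sqrt(11))*i and contributes nothing to the residue; only the rational part matters.
The factor η**2 + η/3 + 1/3 splits as (η - a)(η - a') with a = (-1/6) + ((1/6)*sqrt(11))*i, a' = (-1/6) - ((1/6)*sqrt(11))*i. At the order-2 pole a set g(η) = (η - a)^2*(rational part) = [13/3] / (η - a')^2.
Order-2 pole: residue = g'(a); g'((-1/6) + ((1/6)*sqrt(11))*i) = -((234/121)*sqrt(11))*i, so the residue is -((234/121)*sqrt(11))*i.
List the singular points by increasing real part (a conjugate pair: the negative imaginary part first).
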